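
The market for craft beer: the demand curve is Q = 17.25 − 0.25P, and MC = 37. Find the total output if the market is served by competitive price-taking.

Inverting demand: P = 69 − 4Q.
Perfect competition: P = MC = 37, so 69 − 4Q = 37 and Q = 8.

Q = 8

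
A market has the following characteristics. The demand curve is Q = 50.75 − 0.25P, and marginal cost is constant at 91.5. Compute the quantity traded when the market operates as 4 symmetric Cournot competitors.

Q = 22.3

Inverting demand: P = 203 − 4Q.
In a 4-firm Cournot equilibrium, symmetry and the first-order condition give q = (203 − 91.5)/(20) = 5.575. So Q = 22.3 and P = 113.8.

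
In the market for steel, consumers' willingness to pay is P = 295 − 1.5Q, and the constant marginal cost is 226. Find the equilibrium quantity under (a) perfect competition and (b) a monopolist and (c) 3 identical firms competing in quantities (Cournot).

Competition: Q = 46; Monopoly: Q = 23; Cournot: Q = 34.5

Under competition P = MC = 226, so Q = (295 − 226)/1.5 = 46.
The monopolist equates marginal revenue to marginal cost: 295 − 3Q = 226, so Q = 23. From demand, P = 260.5.
In a 3-firm Cournot equilibrium, symmetry and the first-order condition give q = (295 − 226)/(6) = 11.5. So Q = 34.5 and P = 243.25.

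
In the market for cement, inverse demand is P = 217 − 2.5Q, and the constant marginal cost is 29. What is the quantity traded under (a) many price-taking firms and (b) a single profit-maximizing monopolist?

Competitive firms price at marginal cost: P = 29, giving Q = 75.2.
A monopolist chooses Q where MR = MC. MR = 217 − 5Q; setting this equal to 29 gives Q = 37.6 and P = 123.

Competition: Q = 75.2; Monopoly: Q = 37.6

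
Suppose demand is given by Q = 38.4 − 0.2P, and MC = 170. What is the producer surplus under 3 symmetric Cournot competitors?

Inverting demand: P = 192 − 5Q.
With 3 symmetric Cournot firms, each firm's FOC gives 192 − 20q = 170, so q = 1.1, Q = 3·1.1 = 3.3, and P = 175.5.
PS = (175.5 − 170)·3.3 = 18.15.

PS = 18.15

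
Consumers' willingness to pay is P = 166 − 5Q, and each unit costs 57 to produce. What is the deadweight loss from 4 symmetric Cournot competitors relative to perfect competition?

Competitive firms price at marginal cost: P = 57, giving Q = 21.8.
Cournot with 4 identical firms: the symmetric best-response condition is 166 − 25q = 57. Each firm produces q = 4.36, total output Q = 17.44, price P = 78.8.
DWL is the triangle between Q = 17.44 and Q = 21.8: ½·(21.8 − 17.44)·(78.8 − 57) = 47.524.

DWL = 47.524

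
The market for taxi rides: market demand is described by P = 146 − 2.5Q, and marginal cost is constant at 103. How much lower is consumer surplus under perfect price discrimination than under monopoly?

A monopolist chooses Q where MR = MC. MR = 146 − 5Q; setting this equal to 103 gives Q = 8.6 and P = 124.5.
CS = ½·(146 − 124.5)·8.6 = 92.45.
Under first-degree price discrimination the firm charges each unit its demand price and produces up to where P = MC, i.e. Q = 17.2. Consumer surplus is zero; producer surplus equals total surplus.
CS = 0.
Change in consumer surplus: 0 − 92.45 = −92.45.

CS falls by 92.45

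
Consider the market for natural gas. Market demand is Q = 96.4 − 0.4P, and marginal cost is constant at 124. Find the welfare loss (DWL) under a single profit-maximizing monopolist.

Inverting demand: P = 241 − 2.5Q.
Perfect competition: P = MC = 124, so 241 − 2.5Q = 124 and Q = 46.8.
The monopolist equates marginal revenue to marginal cost: 241 − 5Q = 124, so Q = 23.4. From demand, P = 182.5.
DWL is the triangle between Q = 23.4 and Q = 46.8: ½·(46.8 − 23.4)·(182.5 − 124) = 684.45.

DWL = 684.45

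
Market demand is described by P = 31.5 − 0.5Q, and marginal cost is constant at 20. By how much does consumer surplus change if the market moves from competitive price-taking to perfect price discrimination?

Competitive firms price at marginal cost: P = 20, giving Q = 23.
CS = ½·(31.5 − 20)·23 = 132.25.
A perfectly discriminating monopolist sells every unit with P(Q) ≥ MC(Q), so output equals the competitive quantity Q = 23. Each buyer pays their reservation price, so CS = 0 and the firm captures all surplus.
CS = 0.
Change in consumer surplus: 0 − 132.25 = −132.25.

Consumer surplus falls by 132.25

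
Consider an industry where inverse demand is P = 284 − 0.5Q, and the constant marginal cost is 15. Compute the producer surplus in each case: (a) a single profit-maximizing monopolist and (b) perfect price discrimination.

A monopolist chooses Q where MR = MC. MR = 284 − Q; setting this equal to 15 gives Q = 269 and P = 149.5.
PS = (149.5 − 15)·269 = 36180.5.
A perfectly discriminating monopolist sells every unit with P(Q) ≥ MC(Q), so output equals the competitive quantity Q = 538. Each buyer pays their reservation price, so CS = 0 and the firm captures all surplus.
PS = ½·(284 − 15)·538 = 72361.

Monopoly: PS = 36180.5; Perfect PD: PS = 72361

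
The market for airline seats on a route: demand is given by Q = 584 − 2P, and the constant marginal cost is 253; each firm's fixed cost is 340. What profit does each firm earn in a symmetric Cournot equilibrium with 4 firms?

π_i = −218.32

Inverting demand: P = 292 − 0.5Q.
In a 4-firm Cournot equilibrium, symmetry and the first-order condition give q = (292 − 253)/(2.5) = 15.6. So Q = 62.4 and P = 260.8.
Each firm's profit = (260.8 − 253)·15.6 − 340 = −218.32.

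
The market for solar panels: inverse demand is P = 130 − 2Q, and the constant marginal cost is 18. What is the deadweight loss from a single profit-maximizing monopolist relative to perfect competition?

DWL = 784

Competitive firms price at marginal cost: P = 18, giving Q = 56.
The monopolist equates marginal revenue to marginal cost: 130 − 4Q = 18, so Q = 28. From demand, P = 74.
DWL is the triangle between Q = 28 and Q = 56: ½·(56 − 28)·(74 − 18) = 784.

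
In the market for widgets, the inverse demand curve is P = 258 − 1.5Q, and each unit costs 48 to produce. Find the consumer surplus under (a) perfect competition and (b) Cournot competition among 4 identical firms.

Perfect competition: P = MC = 48, so 258 − 1.5Q = 48 and Q = 140.
CS = ½·(258 − 48)·140 = 14700.
In a 4-firm Cournot equilibrium, symmetry and the first-order condition give q = (258 − 48)/(7.5) = 28. So Q = 112 and P = 90.
CS = ½·(258 − 90)·112 = 9408.

Competition: CS = 14700; Cournot: CS = 9408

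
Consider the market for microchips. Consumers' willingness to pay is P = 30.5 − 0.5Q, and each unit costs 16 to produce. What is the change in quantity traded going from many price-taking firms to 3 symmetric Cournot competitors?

Q falls by 7.25

Competitive firms price at marginal cost: P = 16, giving Q = 29.
In a 3-firm Cournot equilibrium, symmetry and the first-order condition give q = (30.5 − 16)/(2) = 7.25. So Q = 21.75 and P = 19.625.
Change in quantity traded: 21.75 − 29 = −7.25.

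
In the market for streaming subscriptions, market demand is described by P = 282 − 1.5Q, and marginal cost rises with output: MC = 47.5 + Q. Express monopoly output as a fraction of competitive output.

The monopolist equates marginal revenue to marginal cost: 282 − 3Q = 47.5 + Q, so Q = 58.625. From demand, P = 3105/16.
Competitive equilibrium sets price equal to marginal cost: 282 − 1.5Q = 47.5 + Q, so Q = 93.8 and P = 141.3.
Ratio Q_m/Q_c = 58.625/93.8 = 0.625.

Q_m/Q_c = 0.625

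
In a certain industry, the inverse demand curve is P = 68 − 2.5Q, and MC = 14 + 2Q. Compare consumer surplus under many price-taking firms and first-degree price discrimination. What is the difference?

CS falls by 180

Under competition P = MC: 68 − 2.5Q = 14 + 2Q ⇒ Q = 12, P = 38.
CS = ½·(68 − 38)·12 = 180.
A perfectly discriminating monopolist sells every unit with P(Q) ≥ MC(Q), so output equals the competitive quantity Q = 12. Each buyer pays their reservation price, so CS = 0 and the firm captures all surplus.
CS = 0.
Change in consumer surplus: 0 − 180 = −180.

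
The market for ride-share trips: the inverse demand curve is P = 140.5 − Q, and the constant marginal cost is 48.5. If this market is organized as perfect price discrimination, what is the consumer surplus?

Under first-degree price discrimination the firm charges each unit its demand price and produces up to where P = MC, i.e. Q = 92. Consumer surplus is zero; producer surplus equals total surplus.
CS = 0.

CS = 0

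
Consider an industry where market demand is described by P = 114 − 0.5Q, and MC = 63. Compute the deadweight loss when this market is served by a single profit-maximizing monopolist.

Under competition P = MC = 63, so Q = (114 − 63)/0.5 = 102.
The monopolist equates marginal revenue to marginal cost: 114 − Q = 63, so Q = 51. From demand, P = 88.5.
DWL is the triangle between Q = 51 and Q = 102: ½·(102 − 51)·(88.5 − 63) = 650.25.

DWL = 650.25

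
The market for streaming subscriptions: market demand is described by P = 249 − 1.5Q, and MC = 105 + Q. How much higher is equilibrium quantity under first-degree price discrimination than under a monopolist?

The monopolist equates marginal revenue to marginal cost: 249 − 3Q = 105 + Q, so Q = 36. From demand, P = 195.
With perfect price discrimination, output is the efficient level Q = 57.6 (where demand meets MC), but every buyer pays their willingness to pay: CS = 0 and PS = total surplus.
Change in equilibrium quantity: 57.6 − 36 = 21.6.

Equilibrium quantity rises by 21.6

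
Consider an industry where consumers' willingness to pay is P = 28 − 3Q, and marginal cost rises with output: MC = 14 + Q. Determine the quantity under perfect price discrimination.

A perfectly discriminating monopolist sells every unit with P(Q) ≥ MC(Q), so output equals the competitive quantity Q = 3.5. Each buyer pays their reservation price, so CS = 0 and the firm captures all surplus.

Q = 3.5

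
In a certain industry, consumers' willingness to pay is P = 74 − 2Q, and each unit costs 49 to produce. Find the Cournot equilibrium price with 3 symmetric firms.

In a 3-firm Cournot equilibrium, symmetry and the first-order condition give q = (74 − 49)/(8) = 3.125. So Q = 9.375 and P = 55.25.

P = 55.25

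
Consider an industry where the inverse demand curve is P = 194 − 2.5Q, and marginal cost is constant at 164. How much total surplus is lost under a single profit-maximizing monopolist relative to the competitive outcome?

DWL = 45

Competitive firms price at marginal cost: P = 164, giving Q = 12.
A monopolist chooses Q where MR = MC. MR = 194 − 5Q; setting this equal to 164 gives Q = 6 and P = 179.
DWL is the triangle between Q = 6 and Q = 12: ½·(12 − 6)·(179 − 164) = 45.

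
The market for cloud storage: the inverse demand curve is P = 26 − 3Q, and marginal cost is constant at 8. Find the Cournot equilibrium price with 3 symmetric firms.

With 3 symmetric Cournot firms, each firm's FOC gives 26 − 12q = 8, so q = 1.5, Q = 3·1.5 = 4.5, and P = 12.5.

P = 12.5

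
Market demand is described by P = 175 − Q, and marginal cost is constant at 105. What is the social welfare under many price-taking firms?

Perfect competition: P = MC = 105, so 175 − Q = 105 and Q = 70.
CS = ½·(175 − 105)·70 = 2450; PS = (105 − 105)·70 = 0; TS = 2450.

TS = 2450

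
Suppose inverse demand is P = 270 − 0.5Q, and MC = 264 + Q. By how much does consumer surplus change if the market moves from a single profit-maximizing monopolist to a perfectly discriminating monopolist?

The monopolist equates marginal revenue to marginal cost: 270 − Q = 264 + Q, so Q = 3. From demand, P = 268.5.
CS = ½·(270 − 268.5)·3 = 2.25.
With perfect price discrimination, output is the efficient level Q = 4 (where demand meets MC), but every buyer pays their willingness to pay: CS = 0 and PS = total surplus.
CS = 0.
Change in consumer surplus: 0 − 2.25 = −2.25.

Consumer surplus falls by 2.25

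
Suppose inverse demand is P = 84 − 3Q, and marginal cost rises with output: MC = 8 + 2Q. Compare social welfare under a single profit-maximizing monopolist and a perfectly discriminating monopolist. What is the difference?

The monopolist equates marginal revenue to marginal cost: 84 − 6Q = 8 + 2Q, so Q = 9.5. From demand, P = 55.5.
CS = ½·(84 − 55.5)·9.5 = 135.375; PS = (55.5·9.5 − 8·9.5 − ½·2·9.5²) = 361; TS = 496.375.
Under first-degree price discrimination the firm charges each unit its demand price and produces up to where P = MC, i.e. Q = 15.2. Consumer surplus is zero; producer surplus equals total surplus.
TS = 577.6 (equal to competitive TS).
Change in social welfare: 577.6 − 496.375 = 81.225.

TS rises by 81.225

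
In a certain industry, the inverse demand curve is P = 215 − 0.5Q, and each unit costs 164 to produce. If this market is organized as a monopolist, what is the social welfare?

A monopolist chooses Q where MR = MC. MR = 215 − Q; setting this equal to 164 gives Q = 51 and P = 189.5.
CS = ½·(215 − 189.5)·51 = 650.25; PS = (189.5 − 164)·51 = 1300.5; TS = 1950.75.

TS = 1950.75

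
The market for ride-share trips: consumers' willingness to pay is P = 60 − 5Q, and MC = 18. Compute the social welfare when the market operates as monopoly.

Monopoly sets MR = MC: 60 − 10Q = 18 ⇒ Q = 4.2, P = 60 − 5·4.2 = 39.
CS = ½·(60 − 39)·4.2 = 44.1; PS = (39 − 18)·4.2 = 88.2; TS = 132.3.

TS = 132.3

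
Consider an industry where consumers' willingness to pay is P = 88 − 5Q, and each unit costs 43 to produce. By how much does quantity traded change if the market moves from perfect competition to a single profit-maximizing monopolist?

Perfect competition: P = MC = 43, so 88 − 5Q = 43 and Q = 9.
The monopolist equates marginal revenue to marginal cost: 88 − 10Q = 43, so Q = 4.5. From demand, P = 65.5.
Change in quantity traded: 4.5 − 9 = −4.5.

Quantity traded falls by 4.5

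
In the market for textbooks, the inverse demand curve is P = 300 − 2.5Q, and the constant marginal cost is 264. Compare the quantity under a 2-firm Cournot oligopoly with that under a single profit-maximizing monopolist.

Cournot: Q = 9.6; Monopoly: Q = 7.2

In a 2-firm Cournot equilibrium, symmetry and the first-order condition give q = (300 − 264)/(7.5) = 4.8. So Q = 9.6 and P = 276.
The monopolist equates marginal revenue to marginal cost: 300 − 5Q = 264, so Q = 7.2. From demand, P = 282.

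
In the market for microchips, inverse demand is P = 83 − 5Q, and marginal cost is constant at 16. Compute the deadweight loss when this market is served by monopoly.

Competitive firms price at marginal cost: P = 16, giving Q = 13.4.
A monopolist chooses Q where MR = MC. MR = 83 − 10Q; setting this equal to 16 gives Q = 6.7 and P = 49.5.
DWL is the triangle between Q = 6.7 and Q = 13.4: ½·(13.4 − 6.7)·(49.5 − 16) = 112.225.

DWL = 112.225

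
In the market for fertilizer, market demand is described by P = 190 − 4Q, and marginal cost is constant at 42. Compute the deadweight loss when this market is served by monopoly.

Perfect competition: P = MC = 42, so 190 − 4Q = 42 and Q = 37.
The monopolist equates marginal revenue to marginal cost: 190 − 8Q = 42, so Q = 18.5. From demand, P = 116.
DWL is the triangle between Q = 18.5 and Q = 37: ½·(37 − 18.5)·(116 − 42) = 684.5.

DWL = 684.5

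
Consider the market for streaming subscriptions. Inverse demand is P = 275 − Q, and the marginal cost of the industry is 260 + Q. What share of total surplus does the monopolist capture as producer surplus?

PS/TS = 0.75

Monopoly sets MR = MC: 275 − 2Q = 260 + Q ⇒ Q = 5, P = 275 − 5 = 270.
CS = ½·(275 − 270)·5 = 12.5.
PS = P·Q − VC(Q) = 270·5 − (260·5 + ½·1·5²) = 37.5.
Share captured = PS/TS = 37.5/50 = 0.75.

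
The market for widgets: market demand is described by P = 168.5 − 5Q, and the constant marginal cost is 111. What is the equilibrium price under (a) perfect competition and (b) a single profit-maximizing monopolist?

Competition: P = 111; Monopoly: P = 139.75

Competitive firms price at marginal cost: P = 111, giving Q = 11.5.
Monopoly sets MR = MC: 168.5 − 10Q = 111 ⇒ Q = 5.75, P = 168.5 − 5·5.75 = 139.75.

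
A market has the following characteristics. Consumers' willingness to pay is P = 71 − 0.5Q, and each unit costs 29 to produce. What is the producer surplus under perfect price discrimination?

PS = 1764

A perfectly discriminating monopolist sells every unit with P(Q) ≥ MC(Q), so output equals the competitive quantity Q = 84. Each buyer pays their reservation price, so CS = 0 and the firm captures all surplus.
PS = ½·(71 − 29)·84 = 1764.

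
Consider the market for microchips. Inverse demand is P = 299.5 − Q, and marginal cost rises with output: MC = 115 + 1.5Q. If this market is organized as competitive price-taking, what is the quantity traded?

Under competition P = MC: 299.5 − Q = 115 + 1.5Q ⇒ Q = 73.8, P = 225.7.

Q = 73.8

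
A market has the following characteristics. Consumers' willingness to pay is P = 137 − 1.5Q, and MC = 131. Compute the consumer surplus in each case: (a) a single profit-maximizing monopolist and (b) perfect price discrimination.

Monopoly: CS = 3; Perfect PD: CS = 0

The monopolist equates marginal revenue to marginal cost: 137 − 3Q = 131, so Q = 2. From demand, P = 134.
CS = ½·(137 − 134)·2 = 3.
Under first-degree price discrimination the firm charges each unit its demand price and produces up to where P = MC, i.e. Q = 4. Consumer surplus is zero; producer surplus equals total surplus.
CS = 0.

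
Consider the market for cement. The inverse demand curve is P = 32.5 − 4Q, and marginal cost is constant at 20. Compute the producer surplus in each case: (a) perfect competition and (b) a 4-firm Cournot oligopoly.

Under competition P = MC = 20, so Q = (32.5 − 20)/4 = 3.125.
PS = (20 − 20)·3.125 = 0.
With 4 symmetric Cournot firms, each firm's FOC gives 32.5 − 20q = 20, so q = 0.625, Q = 4·0.625 = 2.5, and P = 22.5.
PS = (22.5 − 20)·2.5 = 6.25.

Competition: PS = 0; Cournot: PS = 6.25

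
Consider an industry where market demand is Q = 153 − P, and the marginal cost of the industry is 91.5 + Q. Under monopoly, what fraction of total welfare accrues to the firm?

Inverting demand: P = 153 − Q.
Monopoly sets MR = MC: 153 − 2Q = 91.5 + Q ⇒ Q = 20.5, P = 153 − 20.5 = 132.5.
CS = ½·(153 − 132.5)·20.5 = 210.125.
PS = P·Q − VC(Q) = 132.5·20.5 − (91.5·20.5 + ½·1·20.5²) = 630.375.
Share captured = PS/TS = 630.375/840.5 = 0.75.

PS/TS = 0.75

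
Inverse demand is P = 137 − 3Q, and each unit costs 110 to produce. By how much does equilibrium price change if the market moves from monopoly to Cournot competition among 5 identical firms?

A monopolist chooses Q where MR = MC. MR = 137 − 6Q; setting this equal to 110 gives Q = 4.5 and P = 123.5.
With 5 symmetric Cournot firms, each firm's FOC gives 137 − 18q = 110, so q = 1.5, Q = 5·1.5 = 7.5, and P = 114.5.
Change in equilibrium price: 114.5 − 123.5 = −9.

Equilibrium price falls by 9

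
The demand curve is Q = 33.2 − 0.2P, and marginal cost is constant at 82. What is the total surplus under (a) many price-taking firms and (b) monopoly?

Competition: TS = 705.6; Monopoly: TS = 529.2

Inverting demand: P = 166 − 5Q.
Perfect competition: P = MC = 82, so 166 − 5Q = 82 and Q = 16.8.
CS = ½·(166 − 82)·16.8 = 705.6; PS = (82 − 82)·16.8 = 0; TS = 705.6.
Monopoly sets MR = MC: 166 − 10Q = 82 ⇒ Q = 8.4, P = 166 − 5·8.4 = 124.
CS = ½·(166 − 124)·8.4 = 176.4; PS = (124 − 82)·8.4 = 352.8; TS = 529.2.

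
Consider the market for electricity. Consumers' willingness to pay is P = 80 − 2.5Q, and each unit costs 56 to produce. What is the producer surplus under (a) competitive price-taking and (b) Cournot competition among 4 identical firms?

Competition: PS = 0; Cournot: PS = 36.864

Competitive firms price at marginal cost: P = 56, giving Q = 9.6.
PS = (56 − 56)·9.6 = 0.
Cournot with 4 identical firms: the symmetric best-response condition is 80 − 12.5q = 56. Each firm produces q = 1.92, total output Q = 7.68, price P = 60.8.
PS = (60.8 − 56)·7.68 = 36.864.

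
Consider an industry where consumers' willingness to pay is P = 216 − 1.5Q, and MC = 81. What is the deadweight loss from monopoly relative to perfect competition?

DWL = 1518.75

Perfect competition: P = MC = 81, so 216 − 1.5Q = 81 and Q = 90.
The monopolist equates marginal revenue to marginal cost: 216 − 3Q = 81, so Q = 45. From demand, P = 148.5.
DWL is the triangle between Q = 45 and Q = 90: ½·(90 − 45)·(148.5 − 81) = 1518.75.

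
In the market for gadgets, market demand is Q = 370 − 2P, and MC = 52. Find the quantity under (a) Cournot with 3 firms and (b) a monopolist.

Inverting demand: P = 185 − 0.5Q.
In a 3-firm Cournot equilibrium, symmetry and the first-order condition give q = (185 − 52)/(2) = 66.5. So Q = 199.5 and P = 85.25.
A monopolist chooses Q where MR = MC. MR = 185 − Q; setting this equal to 52 gives Q = 133 and P = 118.5.

Cournot: Q = 199.5; Monopoly: Q = 133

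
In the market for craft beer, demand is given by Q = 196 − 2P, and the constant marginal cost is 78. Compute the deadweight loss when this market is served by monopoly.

Inverting demand: P = 98 − 0.5Q.
Under competition P = MC = 78, so Q = (98 − 78)/0.5 = 40.
The monopolist equates marginal revenue to marginal cost: 98 − Q = 78, so Q = 20. From demand, P = 88.
DWL is the triangle between Q = 20 and Q = 40: ½·(40 − 20)·(88 − 78) = 100.

DWL = 100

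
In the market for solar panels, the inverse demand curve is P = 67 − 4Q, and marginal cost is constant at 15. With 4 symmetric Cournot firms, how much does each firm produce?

q_i = 2.6

Cournot with 4 identical firms: the symmetric best-response condition is 67 − 20q = 15. Each firm produces q = 2.6, total output Q = 10.4, price P = 25.4.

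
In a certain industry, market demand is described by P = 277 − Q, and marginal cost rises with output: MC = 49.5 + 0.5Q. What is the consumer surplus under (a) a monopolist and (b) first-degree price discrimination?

Monopoly sets MR = MC: 277 − 2Q = 49.5 + 0.5Q ⇒ Q = 91, P = 277 − 91 = 186.
CS = ½·(277 − 186)·91 = 4140.5.
With perfect price discrimination, output is the efficient level Q = 455/3 (where demand meets MC), but every buyer pays their willingness to pay: CS = 0 and PS = total surplus.
CS = 0.

Monopoly: CS = 4140.5; Perfect PD: CS = 0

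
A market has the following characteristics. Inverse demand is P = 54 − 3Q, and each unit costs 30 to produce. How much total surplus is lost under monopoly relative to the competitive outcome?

DWL = 24

Perfect competition: P = MC = 30, so 54 − 3Q = 30 and Q = 8.
Monopoly sets MR = MC: 54 − 6Q = 30 ⇒ Q = 4, P = 54 − 3·4 = 42.
DWL is the triangle between Q = 4 and Q = 8: ½·(8 − 4)·(42 − 30) = 24.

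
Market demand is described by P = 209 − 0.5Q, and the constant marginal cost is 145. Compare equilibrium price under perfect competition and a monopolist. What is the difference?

Under competition P = MC = 145, so Q = (209 − 145)/0.5 = 128.
A monopolist chooses Q where MR = MC. MR = 209 − Q; setting this equal to 145 gives Q = 64 and P = 177.
Change in equilibrium price: 177 − 145 = 32.

P rises by 32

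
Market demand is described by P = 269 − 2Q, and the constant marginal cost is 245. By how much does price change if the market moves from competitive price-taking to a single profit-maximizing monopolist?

P rises by 12

Under competition P = MC = 245, so Q = (269 − 245)/2 = 12.
The monopolist equates marginal revenue to marginal cost: 269 − 4Q = 245, so Q = 6. From demand, P = 257.
Change in price: 257 − 245 = 12.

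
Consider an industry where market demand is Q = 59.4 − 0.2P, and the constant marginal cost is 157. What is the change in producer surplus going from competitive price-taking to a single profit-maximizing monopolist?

Producer surplus rises by 980

Inverting demand: P = 297 − 5Q.
Under competition P = MC = 157, so Q = (297 − 157)/5 = 28.
PS = (157 − 157)·28 = 0.
A monopolist chooses Q where MR = MC. MR = 297 − 10Q; setting this equal to 157 gives Q = 14 and P = 227.
PS = (227 − 157)·14 = 980.
Change in producer surplus: 980 − 0 = 980.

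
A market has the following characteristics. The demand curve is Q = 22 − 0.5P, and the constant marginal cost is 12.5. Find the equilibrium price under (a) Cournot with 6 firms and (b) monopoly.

Cournot: P = 17; Monopoly: P = 28.25

Inverting demand: P = 44 − 2Q.
Cournot with 6 identical firms: the symmetric best-response condition is 44 − 14q = 12.5. Each firm produces q = 2.25, total output Q = 13.5, price P = 17.
A monopolist chooses Q where MR = MC. MR = 44 − 4Q; setting this equal to 12.5 gives Q = 7.875 and P = 28.25.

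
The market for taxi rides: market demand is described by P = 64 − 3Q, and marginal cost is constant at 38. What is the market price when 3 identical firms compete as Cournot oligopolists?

P = 44.5

With 3 symmetric Cournot firms, each firm's FOC gives 64 − 12q = 38, so q = 13/6, Q = 3·13/6 = 6.5, and P = 44.5.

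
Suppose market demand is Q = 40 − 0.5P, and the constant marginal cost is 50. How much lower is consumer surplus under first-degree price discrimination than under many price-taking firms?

Consumer surplus falls by 225

Inverting demand: P = 80 − 2Q.
Perfect competition: P = MC = 50, so 80 − 2Q = 50 and Q = 15.
CS = ½·(80 − 50)·15 = 225.
A perfectly discriminating monopolist sells every unit with P(Q) ≥ MC(Q), so output equals the competitive quantity Q = 15. Each buyer pays their reservation price, so CS = 0 and the firm captures all surplus.
CS = 0.
Change in consumer surplus: 0 − 225 = −225.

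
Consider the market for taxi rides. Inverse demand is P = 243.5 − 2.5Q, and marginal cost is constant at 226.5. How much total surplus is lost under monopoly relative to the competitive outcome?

DWL = 14.45

Competitive firms price at marginal cost: P = 226.5, giving Q = 6.8.
Monopoly sets MR = MC: 243.5 − 5Q = 226.5 ⇒ Q = 3.4, P = 243.5 − 2.5·3.4 = 235.
DWL is the triangle between Q = 3.4 and Q = 6.8: ½·(6.8 − 3.4)·(235 − 226.5) = 14.45.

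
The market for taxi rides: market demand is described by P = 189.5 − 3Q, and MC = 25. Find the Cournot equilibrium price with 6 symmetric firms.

Cournot with 6 identical firms: the symmetric best-response condition is 189.5 − 21q = 25. Each firm produces q = 47/6, total output Q = 47, price P = 48.5.

P = 48.5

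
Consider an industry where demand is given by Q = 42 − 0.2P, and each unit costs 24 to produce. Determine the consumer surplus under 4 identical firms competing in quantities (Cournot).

Inverting demand: P = 210 − 5Q.
With 4 symmetric Cournot firms, each firm's FOC gives 210 − 25q = 24, so q = 7.44, Q = 4·7.44 = 29.76, and P = 61.2.
CS = ½·(210 − 61.2)·29.76 = 2214.144.

CS = 2214.144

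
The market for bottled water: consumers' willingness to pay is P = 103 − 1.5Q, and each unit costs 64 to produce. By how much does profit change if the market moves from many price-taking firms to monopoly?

Profit rises by 253.5

Perfect competition: P = MC = 64, so 103 − 1.5Q = 64 and Q = 26.
Profit = (64 − 64)·26 = 0.
Monopoly sets MR = MC: 103 − 3Q = 64 ⇒ Q = 13, P = 103 − 1.5·13 = 83.5.
Profit = (83.5 − 64)·13 = 253.5.
Change in profit: 253.5 − 0 = 253.5.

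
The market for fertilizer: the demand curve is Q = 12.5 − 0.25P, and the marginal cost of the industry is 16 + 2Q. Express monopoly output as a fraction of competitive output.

Q_m/Q_c = 0.6

Inverting demand: P = 50 − 4Q.
The monopolist equates marginal revenue to marginal cost: 50 − 8Q = 16 + 2Q, so Q = 3.4. From demand, P = 36.4.
Competitive equilibrium sets price equal to marginal cost: 50 − 4Q = 16 + 2Q, so Q = 17/3 and P = 82/3.
Ratio Q_m/Q_c = 3.4/(17/3) = 0.6.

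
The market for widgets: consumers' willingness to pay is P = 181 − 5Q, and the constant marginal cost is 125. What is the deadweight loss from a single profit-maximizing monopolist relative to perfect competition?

Under competition P = MC = 125, so Q = (181 − 125)/5 = 11.2.
Monopoly sets MR = MC: 181 − 10Q = 125 ⇒ Q = 5.6, P = 181 − 5·5.6 = 153.
DWL is the triangle between Q = 5.6 and Q = 11.2: ½·(11.2 − 5.6)·(153 − 125) = 78.4.

DWL = 78.4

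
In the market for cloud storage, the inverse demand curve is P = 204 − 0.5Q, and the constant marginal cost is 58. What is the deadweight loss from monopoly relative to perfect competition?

Under competition P = MC = 58, so Q = (204 − 58)/0.5 = 292.
Monopoly sets MR = MC: 204 − Q = 58 ⇒ Q = 146, P = 204 − 0.5·146 = 131.
DWL is the triangle between Q = 146 and Q = 292: ½·(292 − 146)·(131 − 58) = 5329.

DWL = 5329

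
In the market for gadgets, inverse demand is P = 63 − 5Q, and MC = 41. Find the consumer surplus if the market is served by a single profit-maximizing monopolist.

Monopoly sets MR = MC: 63 − 10Q = 41 ⇒ Q = 2.2, P = 63 − 5·2.2 = 52.
CS = ½·(63 − 52)·2.2 = 12.1.

CS = 12.1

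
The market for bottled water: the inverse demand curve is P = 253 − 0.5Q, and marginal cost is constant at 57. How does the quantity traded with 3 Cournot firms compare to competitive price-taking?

Cournot: Q = 294; Competition: Q = 392

Cournot with 3 identical firms: the symmetric best-response condition is 253 − 2q = 57. Each firm produces q = 98, total output Q = 294, price P = 106.
Perfect competition: P = MC = 57, so 253 − 0.5Q = 57 and Q = 392.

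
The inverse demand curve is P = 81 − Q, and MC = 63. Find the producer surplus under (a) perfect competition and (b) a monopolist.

Perfect competition: P = MC = 63, so 81 − Q = 63 and Q = 18.
PS = (63 − 63)·18 = 0.
Monopoly sets MR = MC: 81 − 2Q = 63 ⇒ Q = 9, P = 81 − 9 = 72.
PS = (72 − 63)·9 = 81.

Competition: PS = 0; Monopoly: PS = 81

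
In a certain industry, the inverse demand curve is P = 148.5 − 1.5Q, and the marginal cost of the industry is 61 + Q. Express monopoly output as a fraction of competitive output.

Q_m/Q_c = 0.625

Monopoly sets MR = MC: 148.5 − 3Q = 61 + Q ⇒ Q = 21.875, P = 148.5 − 1.5·21.875 = 1851/16.
Under competition P = MC: 148.5 − 1.5Q = 61 + Q ⇒ Q = 35, P = 96.
Ratio Q_m/Q_c = 21.875/35 = 0.625.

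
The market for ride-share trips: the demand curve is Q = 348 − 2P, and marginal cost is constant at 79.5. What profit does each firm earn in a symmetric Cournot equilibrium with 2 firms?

Inverting demand: P = 174 − 0.5Q.
In a 2-firm Cournot equilibrium, symmetry and the first-order condition give q = (174 − 79.5)/(1.5) = 63. So Q = 126 and P = 111.
Each firm's profit = (111 − 79.5)·63 = 1984.5.

π_i = 1984.5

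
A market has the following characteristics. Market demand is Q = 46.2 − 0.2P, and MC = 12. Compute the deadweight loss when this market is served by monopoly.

DWL = 1199.025

Inverting demand: P = 231 − 5Q.
Competitive firms price at marginal cost: P = 12, giving Q = 43.8.
Monopoly sets MR = MC: 231 − 10Q = 12 ⇒ Q = 21.9, P = 231 − 5·21.9 = 121.5.
DWL is the triangle between Q = 21.9 and Q = 43.8: ½·(43.8 − 21.9)·(121.5 − 12) = 1199.025.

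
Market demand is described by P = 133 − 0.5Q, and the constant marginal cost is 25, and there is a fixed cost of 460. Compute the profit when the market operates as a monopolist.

Monopoly sets MR = MC: 133 − Q = 25 ⇒ Q = 108, P = 133 − 0.5·108 = 79.
Profit = (79 − 25)·108 − 460 = 5372.

Profit = 5372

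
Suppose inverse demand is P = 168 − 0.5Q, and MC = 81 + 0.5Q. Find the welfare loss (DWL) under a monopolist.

Under competition P = MC: 168 − 0.5Q = 81 + 0.5Q ⇒ Q = 87, P = 124.5.
The monopolist equates marginal revenue to marginal cost: 168 − Q = 81 + 0.5Q, so Q = 58. From demand, P = 139.
CS = ½·(168 − 124.5)·87 = 1892.25; PS = (124.5·87 − 81·87 − ½·0.5·87²) = 1892.25; TS = 3784.5.
CS = ½·(168 − 139)·58 = 841; PS = (139·58 − 81·58 − ½·0.5·58²) = 2523; TS = 3364.
DWL = 3784.5 − 3364 = 420.5.

DWL = 420.5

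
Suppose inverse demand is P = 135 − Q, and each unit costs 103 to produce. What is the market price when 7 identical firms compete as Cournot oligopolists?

Cournot with 7 identical firms: the symmetric best-response condition is 135 − 8q = 103. Each firm produces q = 4, total output Q = 28, price P = 107.

P = 107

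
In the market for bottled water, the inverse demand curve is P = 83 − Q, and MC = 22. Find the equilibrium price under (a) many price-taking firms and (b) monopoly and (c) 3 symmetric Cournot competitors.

Competition: P = 22; Monopoly: P = 52.5; Cournot: P = 37.25

Under competition P = MC = 22, so Q = (83 − 22)/1 = 61.
The monopolist equates marginal revenue to marginal cost: 83 − 2Q = 22, so Q = 30.5. From demand, P = 52.5.
With 3 symmetric Cournot firms, each firm's FOC gives 83 − 4q = 22, so q = 15.25, Q = 3·15.25 = 45.75, and P = 37.25.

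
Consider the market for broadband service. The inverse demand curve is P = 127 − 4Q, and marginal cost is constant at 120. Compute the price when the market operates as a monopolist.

The monopolist equates marginal revenue to marginal cost: 127 − 8Q = 120, so Q = 0.875. From demand, P = 123.5.

P = 123.5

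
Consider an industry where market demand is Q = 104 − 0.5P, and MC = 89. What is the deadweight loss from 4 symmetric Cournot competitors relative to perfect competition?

Inverting demand: P = 208 − 2Q.
Under competition P = MC = 89, so Q = (208 − 89)/2 = 59.5.
With 4 symmetric Cournot firms, each firm's FOC gives 208 − 10q = 89, so q = 11.9, Q = 4·11.9 = 47.6, and P = 112.8.
DWL is the triangle between Q = 47.6 and Q = 59.5: ½·(59.5 − 47.6)·(112.8 − 89) = 141.61.

DWL = 141.61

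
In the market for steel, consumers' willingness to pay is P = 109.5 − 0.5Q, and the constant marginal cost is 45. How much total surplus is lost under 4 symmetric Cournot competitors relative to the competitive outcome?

DWL = 166.41

Perfect competition: P = MC = 45, so 109.5 − 0.5Q = 45 and Q = 129.
With 4 symmetric Cournot firms, each firm's FOC gives 109.5 − 2.5q = 45, so q = 25.8, Q = 4·25.8 = 103.2, and P = 57.9.
DWL is the triangle between Q = 103.2 and Q = 129: ½·(129 − 103.2)·(57.9 − 45) = 166.41.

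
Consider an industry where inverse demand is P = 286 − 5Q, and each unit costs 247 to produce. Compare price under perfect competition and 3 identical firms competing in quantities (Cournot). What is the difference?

P rises by 9.75

Perfect competition: P = MC = 247, so 286 − 5Q = 247 and Q = 7.8.
In a 3-firm Cournot equilibrium, symmetry and the first-order condition give q = (286 − 247)/(20) = 1.95. So Q = 5.85 and P = 256.75.
Change in price: 256.75 − 247 = 9.75.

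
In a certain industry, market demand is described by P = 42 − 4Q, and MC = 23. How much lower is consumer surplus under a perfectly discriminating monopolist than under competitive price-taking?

Competitive firms price at marginal cost: P = 23, giving Q = 4.75.
CS = ½·(42 − 23)·4.75 = 45.125.
A perfectly discriminating monopolist sells every unit with P(Q) ≥ MC(Q), so output equals the competitive quantity Q = 4.75. Each buyer pays their reservation price, so CS = 0 and the firm captures all surplus.
CS = 0.
Change in consumer surplus: 0 − 45.125 = −45.125.

CS falls by 45.125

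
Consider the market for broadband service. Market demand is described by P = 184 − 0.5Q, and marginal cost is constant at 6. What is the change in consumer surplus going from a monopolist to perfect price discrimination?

CS falls by 7921

The monopolist equates marginal revenue to marginal cost: 184 − Q = 6, so Q = 178. From demand, P = 95.
CS = ½·(184 − 95)·178 = 7921.
With perfect price discrimination, output is the efficient level Q = 356 (where demand meets MC), but every buyer pays their willingness to pay: CS = 0 and PS = total surplus.
CS = 0.
Change in consumer surplus: 0 − 7921 = −7921.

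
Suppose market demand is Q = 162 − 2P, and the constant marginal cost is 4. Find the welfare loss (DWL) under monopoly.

DWL = 1482.25

Inverting demand: P = 81 − 0.5Q.
Perfect competition: P = MC = 4, so 81 − 0.5Q = 4 and Q = 154.
A monopolist chooses Q where MR = MC. MR = 81 − Q; setting this equal to 4 gives Q = 77 and P = 42.5.
DWL is the triangle between Q = 77 and Q = 154: ½·(154 − 77)·(42.5 − 4) = 1482.25.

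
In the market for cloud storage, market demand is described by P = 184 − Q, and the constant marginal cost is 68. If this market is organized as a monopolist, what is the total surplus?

A monopolist chooses Q where MR = MC. MR = 184 − 2Q; setting this equal to 68 gives Q = 58 and P = 126.
CS = ½·(184 − 126)·58 = 1682; PS = (126 − 68)·58 = 3364; TS = 5046.

TS = 5046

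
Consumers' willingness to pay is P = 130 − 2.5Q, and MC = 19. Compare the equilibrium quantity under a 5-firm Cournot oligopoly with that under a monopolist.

Cournot: Q = 37; Monopoly: Q = 22.2

With 5 symmetric Cournot firms, each firm's FOC gives 130 − 15q = 19, so q = 7.4, Q = 5·7.4 = 37, and P = 37.5.
The monopolist equates marginal revenue to marginal cost: 130 − 5Q = 19, so Q = 22.2. From demand, P = 74.5.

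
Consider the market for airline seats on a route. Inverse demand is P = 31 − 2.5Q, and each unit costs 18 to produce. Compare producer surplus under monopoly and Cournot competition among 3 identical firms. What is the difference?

PS falls by 4.225

The monopolist equates marginal revenue to marginal cost: 31 − 5Q = 18, so Q = 2.6. From demand, P = 24.5.
PS = (24.5 − 18)·2.6 = 16.9.
With 3 symmetric Cournot firms, each firm's FOC gives 31 − 10q = 18, so q = 1.3, Q = 3·1.3 = 3.9, and P = 21.25.
PS = (21.25 − 18)·3.9 = 12.675.
Change in producer surplus: 12.675 − 16.9 = −4.225.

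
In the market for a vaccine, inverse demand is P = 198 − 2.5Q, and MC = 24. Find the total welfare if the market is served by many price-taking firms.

TS = 6055.2

Perfect competition: P = MC = 24, so 198 − 2.5Q = 24 and Q = 69.6.
CS = ½·(198 − 24)·69.6 = 6055.2; PS = (24 − 24)·69.6 = 0; TS = 6055.2.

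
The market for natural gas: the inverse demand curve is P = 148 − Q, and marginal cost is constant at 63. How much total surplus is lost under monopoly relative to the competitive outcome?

Perfect competition: P = MC = 63, so 148 − Q = 63 and Q = 85.
Monopoly sets MR = MC: 148 − 2Q = 63 ⇒ Q = 42.5, P = 148 − 42.5 = 105.5.
DWL is the triangle between Q = 42.5 and Q = 85: ½·(85 − 42.5)·(105.5 − 63) = 903.125.

DWL = 903.125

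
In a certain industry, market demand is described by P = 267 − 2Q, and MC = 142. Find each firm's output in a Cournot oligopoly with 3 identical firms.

With 3 symmetric Cournot firms, each firm's FOC gives 267 − 8q = 142, so q = 15.625, Q = 3·15.625 = 46.875, and P = 173.25.

q_i = 15.625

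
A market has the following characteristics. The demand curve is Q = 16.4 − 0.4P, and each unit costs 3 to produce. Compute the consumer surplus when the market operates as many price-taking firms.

CS = 288.8

Inverting demand: P = 41 − 2.5Q.
Perfect competition: P = MC = 3, so 41 − 2.5Q = 3 and Q = 15.2.
CS = ½·(41 − 3)·15.2 = 288.8.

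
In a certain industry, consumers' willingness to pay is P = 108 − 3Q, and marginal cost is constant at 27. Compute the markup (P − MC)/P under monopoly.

Monopoly sets MR = MC: 108 − 6Q = 27 ⇒ Q = 13.5, P = 108 − 3·13.5 = 67.5.
Lerner index = (P − MC)/P = (67.5 − 27)/67.5 = 0.6.

Lerner index = 0.6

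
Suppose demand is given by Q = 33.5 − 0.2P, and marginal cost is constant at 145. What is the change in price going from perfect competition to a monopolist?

Price rises by 11.25

Inverting demand: P = 167.5 − 5Q.
Competitive firms price at marginal cost: P = 145, giving Q = 4.5.
The monopolist equates marginal revenue to marginal cost: 167.5 − 10Q = 145, so Q = 2.25. From demand, P = 156.25.
Change in price: 156.25 − 145 = 11.25.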